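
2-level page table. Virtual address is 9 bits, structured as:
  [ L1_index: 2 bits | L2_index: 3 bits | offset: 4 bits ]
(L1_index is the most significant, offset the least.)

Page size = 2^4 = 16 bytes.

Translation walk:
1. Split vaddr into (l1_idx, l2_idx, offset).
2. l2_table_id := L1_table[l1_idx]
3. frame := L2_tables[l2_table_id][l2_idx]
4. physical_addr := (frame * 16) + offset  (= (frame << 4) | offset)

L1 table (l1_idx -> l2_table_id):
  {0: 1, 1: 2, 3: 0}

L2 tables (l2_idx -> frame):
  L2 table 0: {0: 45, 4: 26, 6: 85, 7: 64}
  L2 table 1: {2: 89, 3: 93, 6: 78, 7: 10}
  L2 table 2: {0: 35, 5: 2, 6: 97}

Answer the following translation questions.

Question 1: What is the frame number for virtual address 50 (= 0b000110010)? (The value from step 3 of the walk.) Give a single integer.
Answer: 93

Derivation:
vaddr = 50: l1_idx=0, l2_idx=3
L1[0] = 1; L2[1][3] = 93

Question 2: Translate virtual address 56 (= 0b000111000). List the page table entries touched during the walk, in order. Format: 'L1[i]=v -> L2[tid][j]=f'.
vaddr = 56 = 0b000111000
Split: l1_idx=0, l2_idx=3, offset=8

Answer: L1[0]=1 -> L2[1][3]=93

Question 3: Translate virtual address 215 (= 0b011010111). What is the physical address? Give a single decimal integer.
vaddr = 215 = 0b011010111
Split: l1_idx=1, l2_idx=5, offset=7
L1[1] = 2
L2[2][5] = 2
paddr = 2 * 16 + 7 = 39

Answer: 39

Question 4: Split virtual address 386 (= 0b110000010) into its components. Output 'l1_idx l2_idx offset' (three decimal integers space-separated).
Answer: 3 0 2

Derivation:
vaddr = 386 = 0b110000010
  top 2 bits -> l1_idx = 3
  next 3 bits -> l2_idx = 0
  bottom 4 bits -> offset = 2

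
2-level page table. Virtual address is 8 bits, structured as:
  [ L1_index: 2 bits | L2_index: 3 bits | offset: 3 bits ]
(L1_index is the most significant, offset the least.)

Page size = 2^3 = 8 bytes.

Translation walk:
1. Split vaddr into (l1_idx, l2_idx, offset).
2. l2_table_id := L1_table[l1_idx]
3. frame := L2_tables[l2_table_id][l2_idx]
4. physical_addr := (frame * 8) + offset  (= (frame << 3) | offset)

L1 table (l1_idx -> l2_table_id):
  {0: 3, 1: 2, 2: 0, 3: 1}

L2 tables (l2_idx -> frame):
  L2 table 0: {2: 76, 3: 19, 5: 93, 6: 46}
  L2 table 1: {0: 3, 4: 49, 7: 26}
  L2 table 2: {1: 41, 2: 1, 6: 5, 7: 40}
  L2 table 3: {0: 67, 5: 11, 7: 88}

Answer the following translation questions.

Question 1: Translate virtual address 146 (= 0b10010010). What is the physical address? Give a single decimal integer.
Answer: 610

Derivation:
vaddr = 146 = 0b10010010
Split: l1_idx=2, l2_idx=2, offset=2
L1[2] = 0
L2[0][2] = 76
paddr = 76 * 8 + 2 = 610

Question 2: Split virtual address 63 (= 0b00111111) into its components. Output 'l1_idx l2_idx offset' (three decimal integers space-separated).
Answer: 0 7 7

Derivation:
vaddr = 63 = 0b00111111
  top 2 bits -> l1_idx = 0
  next 3 bits -> l2_idx = 7
  bottom 3 bits -> offset = 7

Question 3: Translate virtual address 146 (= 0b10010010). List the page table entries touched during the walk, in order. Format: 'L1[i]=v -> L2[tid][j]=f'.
vaddr = 146 = 0b10010010
Split: l1_idx=2, l2_idx=2, offset=2

Answer: L1[2]=0 -> L2[0][2]=76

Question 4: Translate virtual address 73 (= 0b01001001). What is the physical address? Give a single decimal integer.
vaddr = 73 = 0b01001001
Split: l1_idx=1, l2_idx=1, offset=1
L1[1] = 2
L2[2][1] = 41
paddr = 41 * 8 + 1 = 329

Answer: 329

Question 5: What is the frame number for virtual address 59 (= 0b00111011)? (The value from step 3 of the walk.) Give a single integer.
vaddr = 59: l1_idx=0, l2_idx=7
L1[0] = 3; L2[3][7] = 88

Answer: 88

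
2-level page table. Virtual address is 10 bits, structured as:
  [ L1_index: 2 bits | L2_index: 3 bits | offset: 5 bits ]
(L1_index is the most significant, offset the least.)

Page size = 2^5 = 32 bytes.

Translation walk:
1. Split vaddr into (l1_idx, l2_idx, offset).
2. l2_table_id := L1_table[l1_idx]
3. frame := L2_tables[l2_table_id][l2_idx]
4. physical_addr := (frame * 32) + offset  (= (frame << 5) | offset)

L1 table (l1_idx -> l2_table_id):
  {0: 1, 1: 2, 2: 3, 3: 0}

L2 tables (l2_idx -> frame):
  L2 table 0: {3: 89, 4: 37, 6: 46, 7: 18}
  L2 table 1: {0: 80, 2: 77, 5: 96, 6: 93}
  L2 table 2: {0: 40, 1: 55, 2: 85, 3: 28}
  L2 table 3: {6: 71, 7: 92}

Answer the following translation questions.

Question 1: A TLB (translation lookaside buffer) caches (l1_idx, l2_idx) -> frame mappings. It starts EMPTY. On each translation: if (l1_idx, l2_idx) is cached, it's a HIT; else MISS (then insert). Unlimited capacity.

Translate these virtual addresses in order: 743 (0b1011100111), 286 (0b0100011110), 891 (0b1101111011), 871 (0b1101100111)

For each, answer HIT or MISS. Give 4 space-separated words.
Answer: MISS MISS MISS HIT

Derivation:
vaddr=743: (2,7) not in TLB -> MISS, insert
vaddr=286: (1,0) not in TLB -> MISS, insert
vaddr=891: (3,3) not in TLB -> MISS, insert
vaddr=871: (3,3) in TLB -> HIT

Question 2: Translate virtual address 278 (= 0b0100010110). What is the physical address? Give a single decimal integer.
vaddr = 278 = 0b0100010110
Split: l1_idx=1, l2_idx=0, offset=22
L1[1] = 2
L2[2][0] = 40
paddr = 40 * 32 + 22 = 1302

Answer: 1302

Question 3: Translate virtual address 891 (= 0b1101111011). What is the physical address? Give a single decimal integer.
vaddr = 891 = 0b1101111011
Split: l1_idx=3, l2_idx=3, offset=27
L1[3] = 0
L2[0][3] = 89
paddr = 89 * 32 + 27 = 2875

Answer: 2875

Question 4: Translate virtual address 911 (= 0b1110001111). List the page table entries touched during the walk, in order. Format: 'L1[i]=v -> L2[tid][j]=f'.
Answer: L1[3]=0 -> L2[0][4]=37

Derivation:
vaddr = 911 = 0b1110001111
Split: l1_idx=3, l2_idx=4, offset=15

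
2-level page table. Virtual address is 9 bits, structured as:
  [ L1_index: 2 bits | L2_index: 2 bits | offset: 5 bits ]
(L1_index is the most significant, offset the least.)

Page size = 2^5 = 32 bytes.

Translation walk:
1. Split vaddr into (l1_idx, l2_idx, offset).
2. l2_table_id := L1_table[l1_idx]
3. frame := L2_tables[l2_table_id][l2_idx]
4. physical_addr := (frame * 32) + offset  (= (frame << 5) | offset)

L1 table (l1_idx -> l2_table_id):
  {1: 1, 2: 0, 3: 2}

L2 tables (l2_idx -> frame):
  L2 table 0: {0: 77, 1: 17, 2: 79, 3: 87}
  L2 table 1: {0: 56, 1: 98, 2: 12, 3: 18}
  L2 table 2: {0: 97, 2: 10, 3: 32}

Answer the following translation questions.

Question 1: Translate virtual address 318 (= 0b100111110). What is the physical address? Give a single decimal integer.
vaddr = 318 = 0b100111110
Split: l1_idx=2, l2_idx=1, offset=30
L1[2] = 0
L2[0][1] = 17
paddr = 17 * 32 + 30 = 574

Answer: 574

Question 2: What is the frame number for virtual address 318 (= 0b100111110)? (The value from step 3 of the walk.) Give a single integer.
vaddr = 318: l1_idx=2, l2_idx=1
L1[2] = 0; L2[0][1] = 17

Answer: 17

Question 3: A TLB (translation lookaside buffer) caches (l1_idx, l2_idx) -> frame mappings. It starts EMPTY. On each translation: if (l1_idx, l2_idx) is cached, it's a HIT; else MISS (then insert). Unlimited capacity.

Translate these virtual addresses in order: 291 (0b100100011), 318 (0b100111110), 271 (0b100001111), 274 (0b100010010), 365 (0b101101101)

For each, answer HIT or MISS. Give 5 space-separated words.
vaddr=291: (2,1) not in TLB -> MISS, insert
vaddr=318: (2,1) in TLB -> HIT
vaddr=271: (2,0) not in TLB -> MISS, insert
vaddr=274: (2,0) in TLB -> HIT
vaddr=365: (2,3) not in TLB -> MISS, insert

Answer: MISS HIT MISS HIT MISS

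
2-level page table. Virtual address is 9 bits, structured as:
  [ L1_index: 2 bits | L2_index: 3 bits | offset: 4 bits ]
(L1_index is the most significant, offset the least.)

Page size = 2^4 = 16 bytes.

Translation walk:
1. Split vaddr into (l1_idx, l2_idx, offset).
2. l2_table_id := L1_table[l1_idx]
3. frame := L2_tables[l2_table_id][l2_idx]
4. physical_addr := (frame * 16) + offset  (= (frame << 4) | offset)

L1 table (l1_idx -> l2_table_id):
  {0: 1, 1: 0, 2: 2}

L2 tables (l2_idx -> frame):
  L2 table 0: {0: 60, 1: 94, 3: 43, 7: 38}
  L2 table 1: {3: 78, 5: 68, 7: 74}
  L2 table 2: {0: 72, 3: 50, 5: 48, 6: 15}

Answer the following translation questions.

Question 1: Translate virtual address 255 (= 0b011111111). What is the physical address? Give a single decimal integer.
Answer: 623

Derivation:
vaddr = 255 = 0b011111111
Split: l1_idx=1, l2_idx=7, offset=15
L1[1] = 0
L2[0][7] = 38
paddr = 38 * 16 + 15 = 623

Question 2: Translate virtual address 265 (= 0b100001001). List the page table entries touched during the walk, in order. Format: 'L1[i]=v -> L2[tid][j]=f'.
vaddr = 265 = 0b100001001
Split: l1_idx=2, l2_idx=0, offset=9

Answer: L1[2]=2 -> L2[2][0]=72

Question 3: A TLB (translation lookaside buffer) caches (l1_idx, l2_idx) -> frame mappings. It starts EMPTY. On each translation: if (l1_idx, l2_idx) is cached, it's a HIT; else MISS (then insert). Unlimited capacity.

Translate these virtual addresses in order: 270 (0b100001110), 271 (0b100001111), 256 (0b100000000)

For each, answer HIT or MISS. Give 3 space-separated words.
Answer: MISS HIT HIT

Derivation:
vaddr=270: (2,0) not in TLB -> MISS, insert
vaddr=271: (2,0) in TLB -> HIT
vaddr=256: (2,0) in TLB -> HIT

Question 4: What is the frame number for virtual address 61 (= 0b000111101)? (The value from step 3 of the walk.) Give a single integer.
vaddr = 61: l1_idx=0, l2_idx=3
L1[0] = 1; L2[1][3] = 78

Answer: 78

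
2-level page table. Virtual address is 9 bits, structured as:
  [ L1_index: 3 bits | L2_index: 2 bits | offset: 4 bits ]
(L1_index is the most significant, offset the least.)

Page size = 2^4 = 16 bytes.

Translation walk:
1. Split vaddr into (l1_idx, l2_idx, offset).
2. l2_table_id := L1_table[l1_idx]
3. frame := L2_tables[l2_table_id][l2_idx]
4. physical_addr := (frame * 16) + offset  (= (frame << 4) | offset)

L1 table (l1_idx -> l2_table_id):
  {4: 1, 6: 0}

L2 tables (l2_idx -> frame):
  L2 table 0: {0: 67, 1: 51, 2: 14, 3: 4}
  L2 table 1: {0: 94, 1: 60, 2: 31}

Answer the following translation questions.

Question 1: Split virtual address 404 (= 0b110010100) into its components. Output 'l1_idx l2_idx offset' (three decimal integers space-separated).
Answer: 6 1 4

Derivation:
vaddr = 404 = 0b110010100
  top 3 bits -> l1_idx = 6
  next 2 bits -> l2_idx = 1
  bottom 4 bits -> offset = 4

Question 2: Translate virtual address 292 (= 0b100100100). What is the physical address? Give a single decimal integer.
Answer: 500

Derivation:
vaddr = 292 = 0b100100100
Split: l1_idx=4, l2_idx=2, offset=4
L1[4] = 1
L2[1][2] = 31
paddr = 31 * 16 + 4 = 500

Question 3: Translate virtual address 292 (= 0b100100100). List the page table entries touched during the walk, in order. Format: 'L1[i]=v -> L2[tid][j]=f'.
vaddr = 292 = 0b100100100
Split: l1_idx=4, l2_idx=2, offset=4

Answer: L1[4]=1 -> L2[1][2]=31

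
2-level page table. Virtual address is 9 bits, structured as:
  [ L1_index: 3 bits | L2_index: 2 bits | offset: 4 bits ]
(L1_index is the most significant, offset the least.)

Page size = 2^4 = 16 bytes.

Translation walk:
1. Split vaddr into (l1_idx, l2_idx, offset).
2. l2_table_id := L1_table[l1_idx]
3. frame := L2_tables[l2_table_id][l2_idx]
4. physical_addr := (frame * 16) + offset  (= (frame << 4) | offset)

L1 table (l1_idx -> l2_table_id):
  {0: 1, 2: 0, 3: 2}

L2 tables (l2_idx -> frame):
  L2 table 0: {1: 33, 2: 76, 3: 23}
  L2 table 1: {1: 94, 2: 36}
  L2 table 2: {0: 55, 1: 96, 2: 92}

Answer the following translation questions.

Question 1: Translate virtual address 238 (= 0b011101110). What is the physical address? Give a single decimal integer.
vaddr = 238 = 0b011101110
Split: l1_idx=3, l2_idx=2, offset=14
L1[3] = 2
L2[2][2] = 92
paddr = 92 * 16 + 14 = 1486

Answer: 1486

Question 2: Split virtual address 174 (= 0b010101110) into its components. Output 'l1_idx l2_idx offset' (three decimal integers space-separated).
vaddr = 174 = 0b010101110
  top 3 bits -> l1_idx = 2
  next 2 bits -> l2_idx = 2
  bottom 4 bits -> offset = 14

Answer: 2 2 14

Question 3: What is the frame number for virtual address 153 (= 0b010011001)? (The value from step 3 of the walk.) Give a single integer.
Answer: 33

Derivation:
vaddr = 153: l1_idx=2, l2_idx=1
L1[2] = 0; L2[0][1] = 33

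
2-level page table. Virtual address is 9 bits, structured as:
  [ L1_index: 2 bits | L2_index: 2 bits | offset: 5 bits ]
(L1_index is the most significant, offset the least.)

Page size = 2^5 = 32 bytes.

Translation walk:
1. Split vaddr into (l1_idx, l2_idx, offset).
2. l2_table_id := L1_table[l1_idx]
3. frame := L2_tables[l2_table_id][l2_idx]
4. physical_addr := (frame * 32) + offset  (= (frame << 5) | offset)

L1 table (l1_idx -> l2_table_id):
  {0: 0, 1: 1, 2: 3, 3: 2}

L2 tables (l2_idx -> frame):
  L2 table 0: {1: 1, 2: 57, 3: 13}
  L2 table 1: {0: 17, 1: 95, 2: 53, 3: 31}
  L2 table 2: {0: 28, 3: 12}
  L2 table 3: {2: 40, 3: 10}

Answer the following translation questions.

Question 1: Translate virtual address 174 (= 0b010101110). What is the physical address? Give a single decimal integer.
vaddr = 174 = 0b010101110
Split: l1_idx=1, l2_idx=1, offset=14
L1[1] = 1
L2[1][1] = 95
paddr = 95 * 32 + 14 = 3054

Answer: 3054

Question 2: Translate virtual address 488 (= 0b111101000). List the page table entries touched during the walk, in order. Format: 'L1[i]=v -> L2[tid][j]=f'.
vaddr = 488 = 0b111101000
Split: l1_idx=3, l2_idx=3, offset=8

Answer: L1[3]=2 -> L2[2][3]=12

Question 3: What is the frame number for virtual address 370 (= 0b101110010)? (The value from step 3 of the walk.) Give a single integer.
Answer: 10

Derivation:
vaddr = 370: l1_idx=2, l2_idx=3
L1[2] = 3; L2[3][3] = 10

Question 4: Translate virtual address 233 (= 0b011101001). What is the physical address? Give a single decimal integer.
vaddr = 233 = 0b011101001
Split: l1_idx=1, l2_idx=3, offset=9
L1[1] = 1
L2[1][3] = 31
paddr = 31 * 32 + 9 = 1001

Answer: 1001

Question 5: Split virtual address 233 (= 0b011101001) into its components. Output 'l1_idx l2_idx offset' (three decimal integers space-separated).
vaddr = 233 = 0b011101001
  top 2 bits -> l1_idx = 1
  next 2 bits -> l2_idx = 3
  bottom 5 bits -> offset = 9

Answer: 1 3 9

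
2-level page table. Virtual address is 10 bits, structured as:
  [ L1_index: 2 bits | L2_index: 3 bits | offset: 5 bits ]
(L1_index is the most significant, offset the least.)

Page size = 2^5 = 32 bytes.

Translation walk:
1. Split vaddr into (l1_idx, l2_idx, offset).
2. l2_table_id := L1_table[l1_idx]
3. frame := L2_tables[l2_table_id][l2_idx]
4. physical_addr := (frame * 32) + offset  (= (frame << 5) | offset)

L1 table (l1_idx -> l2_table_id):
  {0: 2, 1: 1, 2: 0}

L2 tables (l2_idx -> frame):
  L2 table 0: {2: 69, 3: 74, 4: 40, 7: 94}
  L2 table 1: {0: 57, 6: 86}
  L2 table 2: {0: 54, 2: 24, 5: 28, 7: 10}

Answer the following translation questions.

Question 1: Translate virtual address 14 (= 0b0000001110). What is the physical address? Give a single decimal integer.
Answer: 1742

Derivation:
vaddr = 14 = 0b0000001110
Split: l1_idx=0, l2_idx=0, offset=14
L1[0] = 2
L2[2][0] = 54
paddr = 54 * 32 + 14 = 1742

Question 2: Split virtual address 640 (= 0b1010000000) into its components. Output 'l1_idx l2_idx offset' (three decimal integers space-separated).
vaddr = 640 = 0b1010000000
  top 2 bits -> l1_idx = 2
  next 3 bits -> l2_idx = 4
  bottom 5 bits -> offset = 0

Answer: 2 4 0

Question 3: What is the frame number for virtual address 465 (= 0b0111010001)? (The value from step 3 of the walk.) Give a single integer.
Answer: 86

Derivation:
vaddr = 465: l1_idx=1, l2_idx=6
L1[1] = 1; L2[1][6] = 86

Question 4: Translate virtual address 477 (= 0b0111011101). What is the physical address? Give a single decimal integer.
Answer: 2781

Derivation:
vaddr = 477 = 0b0111011101
Split: l1_idx=1, l2_idx=6, offset=29
L1[1] = 1
L2[1][6] = 86
paddr = 86 * 32 + 29 = 2781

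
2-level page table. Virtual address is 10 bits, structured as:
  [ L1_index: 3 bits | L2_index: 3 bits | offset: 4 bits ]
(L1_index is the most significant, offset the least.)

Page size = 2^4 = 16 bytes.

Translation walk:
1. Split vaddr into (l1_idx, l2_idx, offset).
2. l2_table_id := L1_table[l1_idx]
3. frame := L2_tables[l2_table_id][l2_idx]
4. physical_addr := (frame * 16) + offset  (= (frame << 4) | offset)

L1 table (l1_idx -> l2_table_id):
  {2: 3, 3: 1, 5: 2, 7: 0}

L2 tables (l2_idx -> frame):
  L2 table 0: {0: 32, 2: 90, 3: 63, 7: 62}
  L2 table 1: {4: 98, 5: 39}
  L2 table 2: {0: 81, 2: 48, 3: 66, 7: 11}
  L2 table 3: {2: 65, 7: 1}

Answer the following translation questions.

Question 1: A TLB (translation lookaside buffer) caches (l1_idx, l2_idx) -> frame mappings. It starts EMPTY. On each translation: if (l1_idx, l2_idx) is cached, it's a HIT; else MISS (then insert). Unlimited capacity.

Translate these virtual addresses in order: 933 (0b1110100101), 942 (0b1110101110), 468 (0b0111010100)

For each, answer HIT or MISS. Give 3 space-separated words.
Answer: MISS HIT MISS

Derivation:
vaddr=933: (7,2) not in TLB -> MISS, insert
vaddr=942: (7,2) in TLB -> HIT
vaddr=468: (3,5) not in TLB -> MISS, insert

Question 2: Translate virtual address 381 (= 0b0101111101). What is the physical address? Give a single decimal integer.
vaddr = 381 = 0b0101111101
Split: l1_idx=2, l2_idx=7, offset=13
L1[2] = 3
L2[3][7] = 1
paddr = 1 * 16 + 13 = 29

Answer: 29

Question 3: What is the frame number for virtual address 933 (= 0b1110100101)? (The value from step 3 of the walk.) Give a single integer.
Answer: 90

Derivation:
vaddr = 933: l1_idx=7, l2_idx=2
L1[7] = 0; L2[0][2] = 90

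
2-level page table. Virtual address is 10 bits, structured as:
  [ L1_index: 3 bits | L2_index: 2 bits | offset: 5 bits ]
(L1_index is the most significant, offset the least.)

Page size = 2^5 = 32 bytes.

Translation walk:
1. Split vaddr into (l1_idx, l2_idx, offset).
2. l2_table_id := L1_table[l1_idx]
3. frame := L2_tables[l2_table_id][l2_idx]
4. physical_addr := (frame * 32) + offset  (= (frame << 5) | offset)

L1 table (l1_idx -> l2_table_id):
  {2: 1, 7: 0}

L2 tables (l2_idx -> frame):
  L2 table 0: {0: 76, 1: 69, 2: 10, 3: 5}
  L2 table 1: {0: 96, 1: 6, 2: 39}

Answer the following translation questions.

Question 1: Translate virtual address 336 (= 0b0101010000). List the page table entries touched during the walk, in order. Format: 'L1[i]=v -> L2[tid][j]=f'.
Answer: L1[2]=1 -> L2[1][2]=39

Derivation:
vaddr = 336 = 0b0101010000
Split: l1_idx=2, l2_idx=2, offset=16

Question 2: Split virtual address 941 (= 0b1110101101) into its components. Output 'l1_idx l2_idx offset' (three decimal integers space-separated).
vaddr = 941 = 0b1110101101
  top 3 bits -> l1_idx = 7
  next 2 bits -> l2_idx = 1
  bottom 5 bits -> offset = 13

Answer: 7 1 13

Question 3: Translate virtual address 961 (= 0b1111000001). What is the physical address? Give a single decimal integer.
vaddr = 961 = 0b1111000001
Split: l1_idx=7, l2_idx=2, offset=1
L1[7] = 0
L2[0][2] = 10
paddr = 10 * 32 + 1 = 321

Answer: 321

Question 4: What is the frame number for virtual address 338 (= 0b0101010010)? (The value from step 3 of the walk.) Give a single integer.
vaddr = 338: l1_idx=2, l2_idx=2
L1[2] = 1; L2[1][2] = 39

Answer: 39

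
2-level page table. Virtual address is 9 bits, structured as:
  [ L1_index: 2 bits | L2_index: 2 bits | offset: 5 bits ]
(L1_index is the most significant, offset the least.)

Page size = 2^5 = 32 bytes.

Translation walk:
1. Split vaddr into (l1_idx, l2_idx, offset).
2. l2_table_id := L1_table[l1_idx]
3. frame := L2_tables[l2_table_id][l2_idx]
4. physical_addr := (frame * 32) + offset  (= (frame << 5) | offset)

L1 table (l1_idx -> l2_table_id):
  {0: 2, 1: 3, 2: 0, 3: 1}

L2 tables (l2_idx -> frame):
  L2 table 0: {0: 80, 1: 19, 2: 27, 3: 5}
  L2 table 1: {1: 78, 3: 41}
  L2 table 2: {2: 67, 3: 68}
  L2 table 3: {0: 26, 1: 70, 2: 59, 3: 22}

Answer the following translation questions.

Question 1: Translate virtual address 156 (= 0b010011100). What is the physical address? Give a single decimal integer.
Answer: 860

Derivation:
vaddr = 156 = 0b010011100
Split: l1_idx=1, l2_idx=0, offset=28
L1[1] = 3
L2[3][0] = 26
paddr = 26 * 32 + 28 = 860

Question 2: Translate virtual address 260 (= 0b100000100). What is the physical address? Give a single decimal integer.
vaddr = 260 = 0b100000100
Split: l1_idx=2, l2_idx=0, offset=4
L1[2] = 0
L2[0][0] = 80
paddr = 80 * 32 + 4 = 2564

Answer: 2564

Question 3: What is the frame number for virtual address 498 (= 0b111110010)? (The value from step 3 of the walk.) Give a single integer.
vaddr = 498: l1_idx=3, l2_idx=3
L1[3] = 1; L2[1][3] = 41

Answer: 41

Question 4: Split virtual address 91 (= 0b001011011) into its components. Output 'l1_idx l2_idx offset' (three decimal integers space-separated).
Answer: 0 2 27

Derivation:
vaddr = 91 = 0b001011011
  top 2 bits -> l1_idx = 0
  next 2 bits -> l2_idx = 2
  bottom 5 bits -> offset = 27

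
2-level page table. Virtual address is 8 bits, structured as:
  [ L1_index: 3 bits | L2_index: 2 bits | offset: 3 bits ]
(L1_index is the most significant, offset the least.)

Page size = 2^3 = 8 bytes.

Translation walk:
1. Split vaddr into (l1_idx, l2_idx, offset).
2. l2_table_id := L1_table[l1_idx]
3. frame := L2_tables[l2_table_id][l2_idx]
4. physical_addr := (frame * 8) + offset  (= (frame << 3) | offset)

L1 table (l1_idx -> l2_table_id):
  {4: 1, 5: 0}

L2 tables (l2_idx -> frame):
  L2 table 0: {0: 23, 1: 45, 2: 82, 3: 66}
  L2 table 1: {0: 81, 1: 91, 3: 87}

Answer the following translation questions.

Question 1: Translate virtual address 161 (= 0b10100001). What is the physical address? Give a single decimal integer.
vaddr = 161 = 0b10100001
Split: l1_idx=5, l2_idx=0, offset=1
L1[5] = 0
L2[0][0] = 23
paddr = 23 * 8 + 1 = 185

Answer: 185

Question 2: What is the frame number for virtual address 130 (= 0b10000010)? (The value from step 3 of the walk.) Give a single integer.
vaddr = 130: l1_idx=4, l2_idx=0
L1[4] = 1; L2[1][0] = 81

Answer: 81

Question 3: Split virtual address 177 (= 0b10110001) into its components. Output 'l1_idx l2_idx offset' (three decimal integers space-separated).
vaddr = 177 = 0b10110001
  top 3 bits -> l1_idx = 5
  next 2 bits -> l2_idx = 2
  bottom 3 bits -> offset = 1

Answer: 5 2 1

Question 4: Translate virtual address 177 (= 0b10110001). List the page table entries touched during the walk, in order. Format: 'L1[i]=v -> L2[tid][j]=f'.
Answer: L1[5]=0 -> L2[0][2]=82

Derivation:
vaddr = 177 = 0b10110001
Split: l1_idx=5, l2_idx=2, offset=1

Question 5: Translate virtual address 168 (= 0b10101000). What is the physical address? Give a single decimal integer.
Answer: 360

Derivation:
vaddr = 168 = 0b10101000
Split: l1_idx=5, l2_idx=1, offset=0
L1[5] = 0
L2[0][1] = 45
paddr = 45 * 8 + 0 = 360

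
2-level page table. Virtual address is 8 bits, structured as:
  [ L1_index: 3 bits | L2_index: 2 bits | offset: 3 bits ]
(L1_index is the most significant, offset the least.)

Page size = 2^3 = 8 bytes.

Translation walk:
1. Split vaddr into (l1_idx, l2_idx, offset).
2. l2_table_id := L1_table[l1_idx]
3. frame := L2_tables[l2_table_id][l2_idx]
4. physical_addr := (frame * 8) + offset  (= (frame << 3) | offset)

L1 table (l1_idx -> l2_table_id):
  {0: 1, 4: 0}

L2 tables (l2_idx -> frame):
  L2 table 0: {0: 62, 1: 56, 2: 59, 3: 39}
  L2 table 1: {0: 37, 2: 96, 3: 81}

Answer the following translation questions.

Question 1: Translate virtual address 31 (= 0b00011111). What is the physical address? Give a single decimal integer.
Answer: 655

Derivation:
vaddr = 31 = 0b00011111
Split: l1_idx=0, l2_idx=3, offset=7
L1[0] = 1
L2[1][3] = 81
paddr = 81 * 8 + 7 = 655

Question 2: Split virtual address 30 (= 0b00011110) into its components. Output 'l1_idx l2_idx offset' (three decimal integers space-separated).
vaddr = 30 = 0b00011110
  top 3 bits -> l1_idx = 0
  next 2 bits -> l2_idx = 3
  bottom 3 bits -> offset = 6

Answer: 0 3 6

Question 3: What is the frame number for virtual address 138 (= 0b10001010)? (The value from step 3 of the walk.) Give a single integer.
vaddr = 138: l1_idx=4, l2_idx=1
L1[4] = 0; L2[0][1] = 56

Answer: 56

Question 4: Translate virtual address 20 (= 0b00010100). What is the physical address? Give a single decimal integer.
Answer: 772

Derivation:
vaddr = 20 = 0b00010100
Split: l1_idx=0, l2_idx=2, offset=4
L1[0] = 1
L2[1][2] = 96
paddr = 96 * 8 + 4 = 772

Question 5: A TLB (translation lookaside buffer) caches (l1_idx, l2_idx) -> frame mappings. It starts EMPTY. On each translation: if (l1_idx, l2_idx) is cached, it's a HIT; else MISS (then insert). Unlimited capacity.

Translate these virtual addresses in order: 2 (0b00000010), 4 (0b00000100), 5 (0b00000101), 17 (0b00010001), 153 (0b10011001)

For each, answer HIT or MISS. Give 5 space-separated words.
vaddr=2: (0,0) not in TLB -> MISS, insert
vaddr=4: (0,0) in TLB -> HIT
vaddr=5: (0,0) in TLB -> HIT
vaddr=17: (0,2) not in TLB -> MISS, insert
vaddr=153: (4,3) not in TLB -> MISS, insert

Answer: MISS HIT HIT MISS MISS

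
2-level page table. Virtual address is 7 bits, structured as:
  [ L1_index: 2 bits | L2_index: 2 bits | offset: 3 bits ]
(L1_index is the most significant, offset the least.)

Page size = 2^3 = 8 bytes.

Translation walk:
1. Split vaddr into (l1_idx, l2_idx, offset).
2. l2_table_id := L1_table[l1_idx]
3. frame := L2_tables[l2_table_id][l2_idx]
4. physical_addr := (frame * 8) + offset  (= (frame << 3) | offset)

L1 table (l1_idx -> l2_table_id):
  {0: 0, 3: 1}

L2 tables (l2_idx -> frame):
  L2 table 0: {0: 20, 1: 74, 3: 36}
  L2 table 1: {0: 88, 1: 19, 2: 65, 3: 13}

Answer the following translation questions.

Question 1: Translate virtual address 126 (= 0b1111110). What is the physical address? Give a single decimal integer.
vaddr = 126 = 0b1111110
Split: l1_idx=3, l2_idx=3, offset=6
L1[3] = 1
L2[1][3] = 13
paddr = 13 * 8 + 6 = 110

Answer: 110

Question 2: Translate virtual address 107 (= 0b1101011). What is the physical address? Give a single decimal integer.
Answer: 155

Derivation:
vaddr = 107 = 0b1101011
Split: l1_idx=3, l2_idx=1, offset=3
L1[3] = 1
L2[1][1] = 19
paddr = 19 * 8 + 3 = 155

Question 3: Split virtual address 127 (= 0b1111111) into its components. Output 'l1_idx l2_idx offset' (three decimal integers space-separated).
vaddr = 127 = 0b1111111
  top 2 bits -> l1_idx = 3
  next 2 bits -> l2_idx = 3
  bottom 3 bits -> offset = 7

Answer: 3 3 7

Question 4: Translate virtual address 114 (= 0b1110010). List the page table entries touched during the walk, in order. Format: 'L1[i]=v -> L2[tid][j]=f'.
Answer: L1[3]=1 -> L2[1][2]=65

Derivation:
vaddr = 114 = 0b1110010
Split: l1_idx=3, l2_idx=2, offset=2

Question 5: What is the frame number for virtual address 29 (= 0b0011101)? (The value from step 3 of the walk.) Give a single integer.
vaddr = 29: l1_idx=0, l2_idx=3
L1[0] = 0; L2[0][3] = 36

Answer: 36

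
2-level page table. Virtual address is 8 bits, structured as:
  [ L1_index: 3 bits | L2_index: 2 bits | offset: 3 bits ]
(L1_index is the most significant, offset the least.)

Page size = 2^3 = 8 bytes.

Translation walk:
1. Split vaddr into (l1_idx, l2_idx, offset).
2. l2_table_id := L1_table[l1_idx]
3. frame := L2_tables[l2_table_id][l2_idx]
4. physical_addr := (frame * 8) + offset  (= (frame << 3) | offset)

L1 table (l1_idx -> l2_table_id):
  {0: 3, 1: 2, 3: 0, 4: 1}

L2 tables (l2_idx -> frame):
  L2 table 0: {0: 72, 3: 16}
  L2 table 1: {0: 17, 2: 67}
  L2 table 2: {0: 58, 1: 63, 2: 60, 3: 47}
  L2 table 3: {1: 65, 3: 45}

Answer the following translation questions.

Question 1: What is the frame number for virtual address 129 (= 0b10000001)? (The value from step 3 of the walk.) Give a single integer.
Answer: 17

Derivation:
vaddr = 129: l1_idx=4, l2_idx=0
L1[4] = 1; L2[1][0] = 17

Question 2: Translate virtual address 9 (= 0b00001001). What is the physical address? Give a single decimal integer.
vaddr = 9 = 0b00001001
Split: l1_idx=0, l2_idx=1, offset=1
L1[0] = 3
L2[3][1] = 65
paddr = 65 * 8 + 1 = 521

Answer: 521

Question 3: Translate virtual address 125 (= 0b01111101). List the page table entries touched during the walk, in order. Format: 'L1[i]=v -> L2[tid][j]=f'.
vaddr = 125 = 0b01111101
Split: l1_idx=3, l2_idx=3, offset=5

Answer: L1[3]=0 -> L2[0][3]=16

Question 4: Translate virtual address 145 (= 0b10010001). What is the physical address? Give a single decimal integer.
Answer: 537

Derivation:
vaddr = 145 = 0b10010001
Split: l1_idx=4, l2_idx=2, offset=1
L1[4] = 1
L2[1][2] = 67
paddr = 67 * 8 + 1 = 537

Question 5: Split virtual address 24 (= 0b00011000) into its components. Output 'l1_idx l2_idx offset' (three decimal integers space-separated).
vaddr = 24 = 0b00011000
  top 3 bits -> l1_idx = 0
  next 2 bits -> l2_idx = 3
  bottom 3 bits -> offset = 0

Answer: 0 3 0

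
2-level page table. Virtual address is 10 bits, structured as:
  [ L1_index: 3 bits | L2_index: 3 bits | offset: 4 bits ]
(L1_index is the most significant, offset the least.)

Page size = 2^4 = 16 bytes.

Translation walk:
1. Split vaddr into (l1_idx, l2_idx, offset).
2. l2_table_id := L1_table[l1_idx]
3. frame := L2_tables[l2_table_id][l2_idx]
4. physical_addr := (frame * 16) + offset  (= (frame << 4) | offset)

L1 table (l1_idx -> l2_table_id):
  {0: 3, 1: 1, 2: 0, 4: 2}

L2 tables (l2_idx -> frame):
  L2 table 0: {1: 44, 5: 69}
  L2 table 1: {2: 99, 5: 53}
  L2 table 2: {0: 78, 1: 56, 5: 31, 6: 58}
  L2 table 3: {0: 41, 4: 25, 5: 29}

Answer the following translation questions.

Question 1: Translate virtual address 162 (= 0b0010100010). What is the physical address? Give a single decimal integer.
vaddr = 162 = 0b0010100010
Split: l1_idx=1, l2_idx=2, offset=2
L1[1] = 1
L2[1][2] = 99
paddr = 99 * 16 + 2 = 1586

Answer: 1586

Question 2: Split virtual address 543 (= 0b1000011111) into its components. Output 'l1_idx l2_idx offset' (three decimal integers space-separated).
vaddr = 543 = 0b1000011111
  top 3 bits -> l1_idx = 4
  next 3 bits -> l2_idx = 1
  bottom 4 bits -> offset = 15

Answer: 4 1 15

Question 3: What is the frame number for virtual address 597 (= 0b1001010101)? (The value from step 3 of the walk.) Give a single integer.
vaddr = 597: l1_idx=4, l2_idx=5
L1[4] = 2; L2[2][5] = 31

Answer: 31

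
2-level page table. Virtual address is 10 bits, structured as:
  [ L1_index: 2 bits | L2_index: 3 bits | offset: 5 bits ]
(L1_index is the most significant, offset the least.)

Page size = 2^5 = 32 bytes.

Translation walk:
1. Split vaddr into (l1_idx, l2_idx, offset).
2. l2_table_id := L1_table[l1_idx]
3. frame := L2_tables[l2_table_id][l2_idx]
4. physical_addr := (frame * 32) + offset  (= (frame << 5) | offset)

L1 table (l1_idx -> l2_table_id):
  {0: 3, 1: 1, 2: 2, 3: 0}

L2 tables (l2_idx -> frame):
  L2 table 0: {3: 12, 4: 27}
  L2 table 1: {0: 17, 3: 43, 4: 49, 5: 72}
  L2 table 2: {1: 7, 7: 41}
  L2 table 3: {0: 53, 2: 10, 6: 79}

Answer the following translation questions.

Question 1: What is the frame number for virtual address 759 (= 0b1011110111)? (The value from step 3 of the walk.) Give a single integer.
vaddr = 759: l1_idx=2, l2_idx=7
L1[2] = 2; L2[2][7] = 41

Answer: 41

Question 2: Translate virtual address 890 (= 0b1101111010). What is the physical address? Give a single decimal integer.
Answer: 410

Derivation:
vaddr = 890 = 0b1101111010
Split: l1_idx=3, l2_idx=3, offset=26
L1[3] = 0
L2[0][3] = 12
paddr = 12 * 32 + 26 = 410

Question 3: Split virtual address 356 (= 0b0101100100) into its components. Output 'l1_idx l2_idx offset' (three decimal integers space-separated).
vaddr = 356 = 0b0101100100
  top 2 bits -> l1_idx = 1
  next 3 bits -> l2_idx = 3
  bottom 5 bits -> offset = 4

Answer: 1 3 4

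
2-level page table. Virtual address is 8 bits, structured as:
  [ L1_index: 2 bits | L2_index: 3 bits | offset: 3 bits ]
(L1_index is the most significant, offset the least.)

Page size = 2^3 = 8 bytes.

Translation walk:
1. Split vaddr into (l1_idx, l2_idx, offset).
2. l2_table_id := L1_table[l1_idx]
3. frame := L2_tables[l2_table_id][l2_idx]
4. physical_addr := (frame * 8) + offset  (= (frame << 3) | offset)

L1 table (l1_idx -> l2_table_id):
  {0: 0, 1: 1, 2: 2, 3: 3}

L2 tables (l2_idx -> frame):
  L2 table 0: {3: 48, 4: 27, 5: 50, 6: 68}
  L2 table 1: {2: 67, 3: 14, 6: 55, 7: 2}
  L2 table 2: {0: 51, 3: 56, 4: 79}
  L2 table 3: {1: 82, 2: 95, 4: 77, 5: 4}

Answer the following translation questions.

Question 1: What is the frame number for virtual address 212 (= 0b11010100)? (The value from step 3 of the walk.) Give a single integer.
vaddr = 212: l1_idx=3, l2_idx=2
L1[3] = 3; L2[3][2] = 95

Answer: 95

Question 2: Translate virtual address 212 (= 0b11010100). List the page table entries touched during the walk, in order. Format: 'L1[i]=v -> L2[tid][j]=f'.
Answer: L1[3]=3 -> L2[3][2]=95

Derivation:
vaddr = 212 = 0b11010100
Split: l1_idx=3, l2_idx=2, offset=4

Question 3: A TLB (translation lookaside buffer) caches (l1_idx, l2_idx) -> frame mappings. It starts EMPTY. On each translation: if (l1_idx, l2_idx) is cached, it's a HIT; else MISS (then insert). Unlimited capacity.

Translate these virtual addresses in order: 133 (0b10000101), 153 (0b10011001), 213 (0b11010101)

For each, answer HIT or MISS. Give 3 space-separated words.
Answer: MISS MISS MISS

Derivation:
vaddr=133: (2,0) not in TLB -> MISS, insert
vaddr=153: (2,3) not in TLB -> MISS, insert
vaddr=213: (3,2) not in TLB -> MISS, insert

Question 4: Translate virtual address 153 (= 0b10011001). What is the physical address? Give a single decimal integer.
Answer: 449

Derivation:
vaddr = 153 = 0b10011001
Split: l1_idx=2, l2_idx=3, offset=1
L1[2] = 2
L2[2][3] = 56
paddr = 56 * 8 + 1 = 449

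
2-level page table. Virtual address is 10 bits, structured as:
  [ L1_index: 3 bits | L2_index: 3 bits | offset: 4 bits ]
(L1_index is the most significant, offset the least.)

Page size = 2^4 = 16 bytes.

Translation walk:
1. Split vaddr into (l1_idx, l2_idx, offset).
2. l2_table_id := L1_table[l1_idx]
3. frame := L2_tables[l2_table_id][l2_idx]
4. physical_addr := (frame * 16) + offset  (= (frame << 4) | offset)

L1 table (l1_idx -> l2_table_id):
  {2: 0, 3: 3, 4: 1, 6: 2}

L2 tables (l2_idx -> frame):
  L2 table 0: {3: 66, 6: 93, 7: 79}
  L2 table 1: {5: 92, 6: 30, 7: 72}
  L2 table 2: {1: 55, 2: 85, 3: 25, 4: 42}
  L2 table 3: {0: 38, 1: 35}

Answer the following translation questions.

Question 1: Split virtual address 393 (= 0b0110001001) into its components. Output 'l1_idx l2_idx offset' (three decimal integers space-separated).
Answer: 3 0 9

Derivation:
vaddr = 393 = 0b0110001001
  top 3 bits -> l1_idx = 3
  next 3 bits -> l2_idx = 0
  bottom 4 bits -> offset = 9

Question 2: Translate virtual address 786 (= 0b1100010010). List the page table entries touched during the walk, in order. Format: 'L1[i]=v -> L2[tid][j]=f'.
vaddr = 786 = 0b1100010010
Split: l1_idx=6, l2_idx=1, offset=2

Answer: L1[6]=2 -> L2[2][1]=55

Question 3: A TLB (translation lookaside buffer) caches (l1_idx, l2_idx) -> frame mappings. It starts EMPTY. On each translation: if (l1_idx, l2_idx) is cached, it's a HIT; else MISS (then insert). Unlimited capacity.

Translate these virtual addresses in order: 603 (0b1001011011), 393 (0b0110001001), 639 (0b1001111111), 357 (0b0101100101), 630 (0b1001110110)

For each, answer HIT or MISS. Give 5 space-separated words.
vaddr=603: (4,5) not in TLB -> MISS, insert
vaddr=393: (3,0) not in TLB -> MISS, insert
vaddr=639: (4,7) not in TLB -> MISS, insert
vaddr=357: (2,6) not in TLB -> MISS, insert
vaddr=630: (4,7) in TLB -> HIT

Answer: MISS MISS MISS MISS HIT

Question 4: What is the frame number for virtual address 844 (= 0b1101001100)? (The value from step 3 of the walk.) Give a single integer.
vaddr = 844: l1_idx=6, l2_idx=4
L1[6] = 2; L2[2][4] = 42

Answer: 42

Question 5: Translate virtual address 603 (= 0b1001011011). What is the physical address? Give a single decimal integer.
Answer: 1483

Derivation:
vaddr = 603 = 0b1001011011
Split: l1_idx=4, l2_idx=5, offset=11
L1[4] = 1
L2[1][5] = 92
paddr = 92 * 16 + 11 = 1483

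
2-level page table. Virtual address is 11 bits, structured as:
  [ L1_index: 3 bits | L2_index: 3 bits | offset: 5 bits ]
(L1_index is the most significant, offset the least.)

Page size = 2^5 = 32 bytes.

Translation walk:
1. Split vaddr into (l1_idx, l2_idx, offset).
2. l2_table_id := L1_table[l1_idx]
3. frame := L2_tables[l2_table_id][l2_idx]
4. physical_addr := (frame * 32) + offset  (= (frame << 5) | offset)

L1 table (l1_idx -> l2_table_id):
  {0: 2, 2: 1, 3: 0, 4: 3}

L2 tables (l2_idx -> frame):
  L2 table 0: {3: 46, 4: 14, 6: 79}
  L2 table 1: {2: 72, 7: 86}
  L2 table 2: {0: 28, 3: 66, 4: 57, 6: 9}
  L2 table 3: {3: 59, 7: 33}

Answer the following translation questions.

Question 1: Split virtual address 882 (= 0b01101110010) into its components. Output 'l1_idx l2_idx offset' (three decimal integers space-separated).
Answer: 3 3 18

Derivation:
vaddr = 882 = 0b01101110010
  top 3 bits -> l1_idx = 3
  next 3 bits -> l2_idx = 3
  bottom 5 bits -> offset = 18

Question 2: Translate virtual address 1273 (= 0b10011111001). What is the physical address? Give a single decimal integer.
Answer: 1081

Derivation:
vaddr = 1273 = 0b10011111001
Split: l1_idx=4, l2_idx=7, offset=25
L1[4] = 3
L2[3][7] = 33
paddr = 33 * 32 + 25 = 1081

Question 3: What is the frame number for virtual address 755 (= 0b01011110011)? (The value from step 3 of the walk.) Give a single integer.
vaddr = 755: l1_idx=2, l2_idx=7
L1[2] = 1; L2[1][7] = 86

Answer: 86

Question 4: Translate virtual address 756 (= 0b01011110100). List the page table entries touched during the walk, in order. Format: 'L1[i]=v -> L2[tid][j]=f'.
Answer: L1[2]=1 -> L2[1][7]=86

Derivation:
vaddr = 756 = 0b01011110100
Split: l1_idx=2, l2_idx=7, offset=20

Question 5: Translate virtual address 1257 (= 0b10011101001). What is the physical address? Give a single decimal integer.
Answer: 1065

Derivation:
vaddr = 1257 = 0b10011101001
Split: l1_idx=4, l2_idx=7, offset=9
L1[4] = 3
L2[3][7] = 33
paddr = 33 * 32 + 9 = 1065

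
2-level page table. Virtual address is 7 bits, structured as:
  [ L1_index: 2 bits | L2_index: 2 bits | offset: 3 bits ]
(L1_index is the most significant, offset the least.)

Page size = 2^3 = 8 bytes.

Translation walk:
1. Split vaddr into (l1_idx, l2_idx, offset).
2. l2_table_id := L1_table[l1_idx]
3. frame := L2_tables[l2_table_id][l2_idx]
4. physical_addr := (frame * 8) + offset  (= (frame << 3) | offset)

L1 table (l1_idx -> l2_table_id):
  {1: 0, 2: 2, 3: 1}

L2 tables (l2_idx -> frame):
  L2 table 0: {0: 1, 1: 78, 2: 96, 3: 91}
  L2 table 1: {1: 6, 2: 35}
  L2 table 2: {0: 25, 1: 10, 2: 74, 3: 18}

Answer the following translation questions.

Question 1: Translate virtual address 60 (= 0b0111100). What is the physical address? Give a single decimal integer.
Answer: 732

Derivation:
vaddr = 60 = 0b0111100
Split: l1_idx=1, l2_idx=3, offset=4
L1[1] = 0
L2[0][3] = 91
paddr = 91 * 8 + 4 = 732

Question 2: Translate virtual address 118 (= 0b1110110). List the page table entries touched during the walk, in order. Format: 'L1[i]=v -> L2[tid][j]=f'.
Answer: L1[3]=1 -> L2[1][2]=35

Derivation:
vaddr = 118 = 0b1110110
Split: l1_idx=3, l2_idx=2, offset=6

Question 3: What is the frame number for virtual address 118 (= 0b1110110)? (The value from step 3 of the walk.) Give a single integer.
vaddr = 118: l1_idx=3, l2_idx=2
L1[3] = 1; L2[1][2] = 35

Answer: 35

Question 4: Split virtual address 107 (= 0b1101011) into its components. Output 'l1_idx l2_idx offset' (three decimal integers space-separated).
vaddr = 107 = 0b1101011
  top 2 bits -> l1_idx = 3
  next 2 bits -> l2_idx = 1
  bottom 3 bits -> offset = 3

Answer: 3 1 3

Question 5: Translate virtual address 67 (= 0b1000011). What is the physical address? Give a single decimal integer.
vaddr = 67 = 0b1000011
Split: l1_idx=2, l2_idx=0, offset=3
L1[2] = 2
L2[2][0] = 25
paddr = 25 * 8 + 3 = 203

Answer: 203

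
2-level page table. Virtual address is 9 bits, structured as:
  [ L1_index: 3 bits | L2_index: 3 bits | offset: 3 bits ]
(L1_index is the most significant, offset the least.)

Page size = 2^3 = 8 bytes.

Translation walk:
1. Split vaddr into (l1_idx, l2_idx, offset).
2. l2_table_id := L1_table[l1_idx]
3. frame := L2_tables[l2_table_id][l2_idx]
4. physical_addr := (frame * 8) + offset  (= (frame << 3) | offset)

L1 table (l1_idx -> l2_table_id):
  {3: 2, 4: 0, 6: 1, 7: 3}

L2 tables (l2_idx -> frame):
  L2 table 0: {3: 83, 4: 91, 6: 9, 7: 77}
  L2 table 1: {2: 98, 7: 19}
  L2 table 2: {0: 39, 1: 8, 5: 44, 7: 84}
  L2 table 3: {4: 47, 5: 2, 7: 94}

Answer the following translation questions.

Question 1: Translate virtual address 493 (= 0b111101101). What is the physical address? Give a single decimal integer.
Answer: 21

Derivation:
vaddr = 493 = 0b111101101
Split: l1_idx=7, l2_idx=5, offset=5
L1[7] = 3
L2[3][5] = 2
paddr = 2 * 8 + 5 = 21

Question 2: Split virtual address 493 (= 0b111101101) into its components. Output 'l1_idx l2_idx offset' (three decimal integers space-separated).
vaddr = 493 = 0b111101101
  top 3 bits -> l1_idx = 7
  next 3 bits -> l2_idx = 5
  bottom 3 bits -> offset = 5

Answer: 7 5 5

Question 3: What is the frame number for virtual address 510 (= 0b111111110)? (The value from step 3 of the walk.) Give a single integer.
Answer: 94

Derivation:
vaddr = 510: l1_idx=7, l2_idx=7
L1[7] = 3; L2[3][7] = 94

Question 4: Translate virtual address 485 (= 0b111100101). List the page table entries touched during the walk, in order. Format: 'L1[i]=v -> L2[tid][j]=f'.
Answer: L1[7]=3 -> L2[3][4]=47

Derivation:
vaddr = 485 = 0b111100101
Split: l1_idx=7, l2_idx=4, offset=5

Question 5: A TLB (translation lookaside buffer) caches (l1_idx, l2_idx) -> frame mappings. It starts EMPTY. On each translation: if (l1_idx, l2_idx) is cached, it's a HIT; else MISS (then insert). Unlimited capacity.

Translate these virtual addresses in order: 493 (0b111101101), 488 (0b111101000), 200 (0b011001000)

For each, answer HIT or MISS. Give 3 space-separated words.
Answer: MISS HIT MISS

Derivation:
vaddr=493: (7,5) not in TLB -> MISS, insert
vaddr=488: (7,5) in TLB -> HIT
vaddr=200: (3,1) not in TLB -> MISS, insert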